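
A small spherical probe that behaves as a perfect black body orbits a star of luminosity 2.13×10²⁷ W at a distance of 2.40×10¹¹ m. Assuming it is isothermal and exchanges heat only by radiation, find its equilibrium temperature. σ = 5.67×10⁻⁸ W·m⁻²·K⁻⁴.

First find the stellar flux at distance d: S = L/(4πd²) = 2.13×10²⁷/(4π·(2.40×10¹¹)²) = 2943 W/m².
For an isothermal sphere, absorbed (1−a)S·πr² = emitted σ·4πr²·T⁴, so T⁴ = (1−a)S/(4σ).
T⁴ = 1.00·2943/(4·5.67×10⁻⁸) = 1.297×10¹⁰ K⁴.

T ≈ 338 K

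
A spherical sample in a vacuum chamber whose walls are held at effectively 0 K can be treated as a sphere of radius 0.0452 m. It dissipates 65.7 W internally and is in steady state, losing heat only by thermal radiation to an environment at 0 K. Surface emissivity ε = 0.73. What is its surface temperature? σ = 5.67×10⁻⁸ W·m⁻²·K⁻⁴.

Steady state: internal power = radiated power, P = εσA T⁴.
Radiating area A = 4πr² = 0.02567 m².
T⁴ = P/(εσA) = 65.7/(0.73·5.67×10⁻⁸·0.02567) = 6.183×10¹⁰ K⁴.
T = (6.183×10¹⁰)^(1/4).

T ≈ 499 K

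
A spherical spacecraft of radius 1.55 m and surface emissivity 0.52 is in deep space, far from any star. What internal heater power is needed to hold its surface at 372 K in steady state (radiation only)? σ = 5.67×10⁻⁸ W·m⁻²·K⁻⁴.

P = εσ·4πr²·T⁴.
4πr² = 30.19 m²; T⁴ = 1.915×10¹⁰ K⁴.
P = 0.52·5.67×10⁻⁸·30.19·1.915×10¹⁰.

P ≈ 17000 W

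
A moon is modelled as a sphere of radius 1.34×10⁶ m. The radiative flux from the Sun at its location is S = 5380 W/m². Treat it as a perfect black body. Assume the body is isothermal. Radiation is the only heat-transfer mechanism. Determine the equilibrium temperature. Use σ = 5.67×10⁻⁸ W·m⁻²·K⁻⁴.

T ≈ 392 K

At equilibrium, absorbed power = emitted power.
Absorbing cross-section = πr² = 5.641×10¹² m²; emitting surface = 4πr² = 2.256×10¹³ m² (ratio 4).
S·A_cross = εσ·A_surf·T⁴  ⇒  T⁴ = S/(4σ).
T⁴ = 1.00·5380/(4·5.67×10⁻⁸) = 2.372×10¹⁰ K⁴.
T = (2.372×10¹⁰)^(1/4).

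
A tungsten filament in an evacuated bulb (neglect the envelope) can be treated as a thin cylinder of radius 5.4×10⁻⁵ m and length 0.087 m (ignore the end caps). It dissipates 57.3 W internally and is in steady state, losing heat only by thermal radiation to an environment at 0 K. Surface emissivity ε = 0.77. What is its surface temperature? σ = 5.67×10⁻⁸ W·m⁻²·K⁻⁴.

Steady state: internal power = radiated power, P = εσA T⁴.
Radiating area A = 2πrL = 2.952×10⁻⁵ m².
T⁴ = P/(εσA) = 57.3/(0.77·5.67×10⁻⁸·2.952×10⁻⁵) = 4.446×10¹³ K⁴.
T = (4.446×10¹³)^(1/4).

T ≈ 2580 K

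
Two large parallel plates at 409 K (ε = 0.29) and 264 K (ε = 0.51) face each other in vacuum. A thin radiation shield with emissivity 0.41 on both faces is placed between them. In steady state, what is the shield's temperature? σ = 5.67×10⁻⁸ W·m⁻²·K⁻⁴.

T_s ≈ 346 K

In steady state the net flux on the hot side equals that on the cold side.
σ(T₁⁴−T_s⁴)/D₁ = σ(T_s⁴−T₂⁴)/D₂, with D₁ = 1/ε₁+1/ε_s−1 = 4.887, D₂ = 1/ε_s+1/ε₂−1 = 3.400.
Solve for T_s⁴: T_s⁴ = (D₂·T₁⁴ + D₁·T₂⁴)/(D₁+D₂) = 1.434×10¹⁰ K⁴.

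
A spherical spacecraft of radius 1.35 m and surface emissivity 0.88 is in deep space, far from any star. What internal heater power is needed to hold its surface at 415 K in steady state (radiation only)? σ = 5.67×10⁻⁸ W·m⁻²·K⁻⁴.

P ≈ 33900 W

P = εσ·4πr²·T⁴.
4πr² = 22.90 m²; T⁴ = 2.966×10¹⁰ K⁴.
P = 0.88·5.67×10⁻⁸·22.90·2.966×10¹⁰.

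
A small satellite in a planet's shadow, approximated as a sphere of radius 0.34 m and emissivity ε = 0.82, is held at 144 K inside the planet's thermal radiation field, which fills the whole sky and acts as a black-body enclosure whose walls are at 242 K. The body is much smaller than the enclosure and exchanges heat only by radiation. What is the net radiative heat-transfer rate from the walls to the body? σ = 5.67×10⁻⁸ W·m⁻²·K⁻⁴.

P_net ≈ 203 W

For a small grey body in a large enclosure: P_net = εσA(T_body⁴ − T_wall⁴).
A = 4πr² = 1.453 m²; T_body⁴ − T_wall⁴ = 4.300×10⁸ − 3.430×10⁹ = -3.000×10⁹ K⁴.
|P_net| = 0.82·5.67×10⁻⁸·1.453·3.000×10⁹.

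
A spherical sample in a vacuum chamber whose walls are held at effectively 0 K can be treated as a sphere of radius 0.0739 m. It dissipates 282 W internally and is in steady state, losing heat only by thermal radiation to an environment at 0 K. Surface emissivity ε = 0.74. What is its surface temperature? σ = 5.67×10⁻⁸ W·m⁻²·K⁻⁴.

Steady state: internal power = radiated power, P = εσA T⁴.
Radiating area A = 4πr² = 0.06863 m².
T⁴ = P/(εσA) = 282/(0.74·5.67×10⁻⁸·0.06863) = 9.793×10¹⁰ K⁴.
T = (9.793×10¹⁰)^(1/4).

T ≈ 559 K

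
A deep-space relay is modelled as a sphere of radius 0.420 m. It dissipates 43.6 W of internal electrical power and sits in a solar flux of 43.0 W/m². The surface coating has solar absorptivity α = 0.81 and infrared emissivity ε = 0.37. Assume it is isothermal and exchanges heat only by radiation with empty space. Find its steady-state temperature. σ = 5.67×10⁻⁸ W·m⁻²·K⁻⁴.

At steady state, absorbed solar power + internal power = radiated power.
Absorbed: α·S·A_cross = 0.81·43.0·0.5542 = 19.30 W (cross-section πr²).
Total input = 19.30 + 43.6 = 62.90 W.
Radiated: εσ·A_surf·T⁴ with A_surf = 4πr² = 2.217 m².
T⁴ = 62.90/(0.37·5.67×10⁻⁸·2.217) = 1.353×10⁹ K⁴.

T ≈ 192 K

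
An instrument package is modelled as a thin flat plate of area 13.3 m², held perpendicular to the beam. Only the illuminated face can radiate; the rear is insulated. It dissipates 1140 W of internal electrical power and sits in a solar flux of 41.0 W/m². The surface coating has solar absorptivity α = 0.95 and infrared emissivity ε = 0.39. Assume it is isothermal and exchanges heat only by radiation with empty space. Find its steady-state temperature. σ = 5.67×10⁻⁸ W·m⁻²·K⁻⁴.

T ≈ 274 K

At steady state, absorbed solar power + internal power = radiated power.
Absorbed: α·S·A_cross = 0.95·41.0·13.30 = 518.0 W (cross-section A).
Total input = 518.0 + 1140 = 1658 W.
Radiated: εσ·A_surf·T⁴ with A_surf = A = 13.30 m².
T⁴ = 1658/(0.39·5.67×10⁻⁸·13.30) = 5.638×10⁹ K⁴.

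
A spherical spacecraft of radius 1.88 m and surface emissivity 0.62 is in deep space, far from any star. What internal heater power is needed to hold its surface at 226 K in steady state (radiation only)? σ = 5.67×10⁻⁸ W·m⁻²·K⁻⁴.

P = εσ·4πr²·T⁴.
4πr² = 44.41 m²; T⁴ = 2.609×10⁹ K⁴.
P = 0.62·5.67×10⁻⁸·44.41·2.609×10⁹.

P ≈ 4070 W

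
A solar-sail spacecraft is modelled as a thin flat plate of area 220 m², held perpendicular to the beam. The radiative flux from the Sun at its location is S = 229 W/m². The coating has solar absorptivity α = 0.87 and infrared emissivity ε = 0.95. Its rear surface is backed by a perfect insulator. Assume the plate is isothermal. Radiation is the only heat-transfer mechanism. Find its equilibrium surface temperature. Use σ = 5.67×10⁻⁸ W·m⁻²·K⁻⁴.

At equilibrium, absorbed power = emitted power.
Absorbing cross-section = A = 220.0 m²; emitting surface = A = 220.0 m² (ratio 1).
αS·A_cross = εσ·A_surf·T⁴  ⇒  T⁴ = αS/(ε·1σ).
T⁴ = 0.870·229/(0.95·1·5.67×10⁻⁸) = 3.699×10⁹ K⁴.
T = (3.699×10⁹)^(1/4).

T ≈ 247 K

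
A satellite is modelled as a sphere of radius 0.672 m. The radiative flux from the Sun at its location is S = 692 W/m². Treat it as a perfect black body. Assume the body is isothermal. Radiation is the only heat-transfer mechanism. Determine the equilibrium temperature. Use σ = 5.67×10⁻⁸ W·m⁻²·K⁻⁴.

T ≈ 235 K

At equilibrium, absorbed power = emitted power.
Absorbing cross-section = πr² = 1.419 m²; emitting surface = 4πr² = 5.675 m² (ratio 4).
S·A_cross = εσ·A_surf·T⁴  ⇒  T⁴ = S/(4σ).
T⁴ = 1.00·692/(4·5.67×10⁻⁸) = 3.051×10⁹ K⁴.
T = (3.051×10⁹)^(1/4).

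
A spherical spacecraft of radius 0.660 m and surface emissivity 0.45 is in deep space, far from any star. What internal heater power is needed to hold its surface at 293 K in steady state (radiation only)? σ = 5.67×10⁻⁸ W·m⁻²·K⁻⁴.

P ≈ 1030 W

P = εσ·4πr²·T⁴.
4πr² = 5.474 m²; T⁴ = 7.370×10⁹ K⁴.
P = 0.45·5.67×10⁻⁸·5.474·7.370×10⁹.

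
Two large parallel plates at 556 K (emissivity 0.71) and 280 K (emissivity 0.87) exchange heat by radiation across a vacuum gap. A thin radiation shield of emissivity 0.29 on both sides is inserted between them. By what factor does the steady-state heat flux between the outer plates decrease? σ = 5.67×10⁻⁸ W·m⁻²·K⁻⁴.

factor ≈ 4.78

Without shield: q₀ = σΔ(T⁴)/(1/ε₁+1/ε₂−1) with denominator 1.558.
With shield the two gaps are in series; the resistances add: (1/ε₁+1/ε_s−1)+(1/ε_s+1/ε₂−1) = 3.857+3.598 = 7.454.
Heat-flux ratio q₀/q = 7.454/1.558.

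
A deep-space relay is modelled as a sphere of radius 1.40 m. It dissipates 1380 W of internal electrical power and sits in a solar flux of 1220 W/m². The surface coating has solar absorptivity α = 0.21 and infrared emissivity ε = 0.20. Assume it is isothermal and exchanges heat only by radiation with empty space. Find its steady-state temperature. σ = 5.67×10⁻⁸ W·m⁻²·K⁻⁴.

At steady state, absorbed solar power + internal power = radiated power.
Absorbed: α·S·A_cross = 0.21·1220·6.158 = 1578 W (cross-section πr²).
Total input = 1578 + 1380 = 2958 W.
Radiated: εσ·A_surf·T⁴ with A_surf = 4πr² = 24.63 m².
T⁴ = 2958/(0.20·5.67×10⁻⁸·24.63) = 1.059×10¹⁰ K⁴.

T ≈ 321 K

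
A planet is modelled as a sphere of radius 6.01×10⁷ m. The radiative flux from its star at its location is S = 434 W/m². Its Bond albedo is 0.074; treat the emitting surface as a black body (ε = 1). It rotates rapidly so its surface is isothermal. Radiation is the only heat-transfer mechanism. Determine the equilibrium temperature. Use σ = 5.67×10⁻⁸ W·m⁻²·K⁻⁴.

At equilibrium, absorbed power = emitted power.
Absorbing cross-section = πr² = 1.135×10¹⁶ m²; emitting surface = 4πr² = 4.539×10¹⁶ m² (ratio 4).
(1−a)S·A_cross = εσ·A_surf·T⁴  ⇒  T⁴ = (1−a)S/(4σ).
T⁴ = 0.926·434/(4·5.67×10⁻⁸) = 1.772×10⁹ K⁴.
T = (1.772×10⁹)^(1/4).

T ≈ 205 K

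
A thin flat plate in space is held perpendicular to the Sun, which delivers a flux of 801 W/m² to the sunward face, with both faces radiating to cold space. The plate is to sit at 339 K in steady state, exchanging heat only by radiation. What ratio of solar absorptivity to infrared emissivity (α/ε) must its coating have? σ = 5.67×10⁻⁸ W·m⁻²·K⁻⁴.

Balance: αS·A = εσ·2A·T⁴ ⇒ α/ε = 2σT⁴/S.
α/ε = 2·5.67×10⁻⁸·(339)⁴/801 = 2·5.67×10⁻⁸·1.321×10¹⁰/801.

α/ε ≈ 1.87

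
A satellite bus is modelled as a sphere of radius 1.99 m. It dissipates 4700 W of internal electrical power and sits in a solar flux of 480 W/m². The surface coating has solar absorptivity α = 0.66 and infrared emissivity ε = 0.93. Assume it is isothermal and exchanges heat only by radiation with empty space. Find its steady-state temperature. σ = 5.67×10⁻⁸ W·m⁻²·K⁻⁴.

At steady state, absorbed solar power + internal power = radiated power.
Absorbed: α·S·A_cross = 0.66·480·12.44 = 3941 W (cross-section πr²).
Total input = 3941 + 4700 = 8641 W.
Radiated: εσ·A_surf·T⁴ with A_surf = 4πr² = 49.76 m².
T⁴ = 8641/(0.93·5.67×10⁻⁸·49.76) = 3.293×10⁹ K⁴.

T ≈ 240 K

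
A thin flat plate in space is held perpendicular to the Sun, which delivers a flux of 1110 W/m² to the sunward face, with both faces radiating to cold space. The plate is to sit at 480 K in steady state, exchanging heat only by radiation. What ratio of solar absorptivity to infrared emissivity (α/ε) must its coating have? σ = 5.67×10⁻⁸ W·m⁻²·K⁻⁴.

Balance: αS·A = εσ·2A·T⁴ ⇒ α/ε = 2σT⁴/S.
α/ε = 2·5.67×10⁻⁸·(480)⁴/1110 = 2·5.67×10⁻⁸·5.308×10¹⁰/1110.

α/ε ≈ 5.42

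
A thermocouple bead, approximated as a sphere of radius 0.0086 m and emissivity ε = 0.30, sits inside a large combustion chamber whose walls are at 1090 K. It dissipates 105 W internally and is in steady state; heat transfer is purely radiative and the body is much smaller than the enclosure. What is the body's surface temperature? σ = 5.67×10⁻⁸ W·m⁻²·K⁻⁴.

T ≈ 1680 K

For a small grey body in a large enclosure, net radiated power = εσA(T⁴ − T_w⁴).
Steady state: P = εσA(T⁴ − T_w⁴) with A = 4πr² = 9.294×10⁻⁴ m².
T⁴ = P/(εσA) + T_w⁴ = 105/(0.30·5.67×10⁻⁸·9.294×10⁻⁴) + (1090)⁴
    = 6.642×10¹² + 1.412×10¹² = 8.053×10¹² K⁴.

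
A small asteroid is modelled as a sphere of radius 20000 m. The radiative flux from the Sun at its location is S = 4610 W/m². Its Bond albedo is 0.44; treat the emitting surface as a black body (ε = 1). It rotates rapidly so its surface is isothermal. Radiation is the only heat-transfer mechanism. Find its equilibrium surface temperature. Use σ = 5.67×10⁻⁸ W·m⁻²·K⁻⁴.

At equilibrium, absorbed power = emitted power.
Absorbing cross-section = πr² = 1.257×10⁹ m²; emitting surface = 4πr² = 5.027×10⁹ m² (ratio 4).
(1−a)S·A_cross = εσ·A_surf·T⁴  ⇒  T⁴ = (1−a)S/(4σ).
T⁴ = 0.560·4610/(4·5.67×10⁻⁸) = 1.138×10¹⁰ K⁴.
T = (1.138×10¹⁰)^(1/4).

T ≈ 327 K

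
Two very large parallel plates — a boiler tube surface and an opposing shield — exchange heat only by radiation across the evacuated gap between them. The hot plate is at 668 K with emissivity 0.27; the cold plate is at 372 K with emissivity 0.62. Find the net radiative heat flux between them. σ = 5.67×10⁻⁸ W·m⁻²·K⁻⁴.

For two infinite grey parallel plates, q = σ(T₁⁴ − T₂⁴)/(1/ε₁ + 1/ε₂ − 1).
T₁⁴ − T₂⁴ = 1.991×10¹¹ − 1.915×10¹⁰ = 1.800×10¹¹ K⁴.
1/ε₁ + 1/ε₂ − 1 = 3.704 + 1.613 − 1 = 4.317.
q = 5.67×10⁻⁸ × 1.800×10¹¹ / 4.317.

q ≈ 2360 W/m²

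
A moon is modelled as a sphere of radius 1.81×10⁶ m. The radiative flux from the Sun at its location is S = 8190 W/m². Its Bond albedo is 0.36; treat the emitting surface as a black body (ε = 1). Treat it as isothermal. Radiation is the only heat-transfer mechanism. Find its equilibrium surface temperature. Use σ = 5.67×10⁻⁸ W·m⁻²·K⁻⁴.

At equilibrium, absorbed power = emitted power.
Absorbing cross-section = πr² = 1.029×10¹³ m²; emitting surface = 4πr² = 4.117×10¹³ m² (ratio 4).
(1−a)S·A_cross = εσ·A_surf·T⁴  ⇒  T⁴ = (1−a)S/(4σ).
T⁴ = 0.640·8190/(4·5.67×10⁻⁸) = 2.311×10¹⁰ K⁴.
T = (2.311×10¹⁰)^(1/4).

T ≈ 390 K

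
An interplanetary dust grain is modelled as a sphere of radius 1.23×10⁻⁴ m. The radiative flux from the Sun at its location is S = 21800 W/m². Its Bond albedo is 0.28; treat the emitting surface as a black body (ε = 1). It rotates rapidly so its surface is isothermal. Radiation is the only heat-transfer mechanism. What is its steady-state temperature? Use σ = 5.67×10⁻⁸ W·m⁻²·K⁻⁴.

At equilibrium, absorbed power = emitted power.
Absorbing cross-section = πr² = 4.753×10⁻⁸ m²; emitting surface = 4πr² = 1.901×10⁻⁷ m² (ratio 4).
(1−a)S·A_cross = εσ·A_surf·T⁴  ⇒  T⁴ = (1−a)S/(4σ).
T⁴ = 0.720·21800/(4·5.67×10⁻⁸) = 6.921×10¹⁰ K⁴.
T = (6.921×10¹⁰)^(1/4).

T ≈ 513 K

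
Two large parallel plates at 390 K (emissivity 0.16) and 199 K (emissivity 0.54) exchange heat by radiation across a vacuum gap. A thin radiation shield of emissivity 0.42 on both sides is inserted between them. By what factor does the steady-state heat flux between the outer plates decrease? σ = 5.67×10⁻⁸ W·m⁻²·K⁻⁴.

factor ≈ 1.53

Without shield: q₀ = σΔ(T⁴)/(1/ε₁+1/ε₂−1) with denominator 7.102.
With shield the two gaps are in series; the resistances add: (1/ε₁+1/ε_s−1)+(1/ε_s+1/ε₂−1) = 7.631+3.233 = 10.86.
Heat-flux ratio q₀/q = 10.86/7.102.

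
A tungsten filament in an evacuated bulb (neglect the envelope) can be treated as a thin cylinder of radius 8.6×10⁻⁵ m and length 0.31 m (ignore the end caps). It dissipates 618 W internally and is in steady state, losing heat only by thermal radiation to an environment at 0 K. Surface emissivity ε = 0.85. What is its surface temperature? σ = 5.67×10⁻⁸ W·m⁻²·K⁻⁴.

T ≈ 2960 K

Steady state: internal power = radiated power, P = εσA T⁴.
Radiating area A = 2πrL = 1.675×10⁻⁴ m².
T⁴ = P/(εσA) = 618/(0.85·5.67×10⁻⁸·1.675×10⁻⁴) = 7.655×10¹³ K⁴.
T = (7.655×10¹³)^(1/4).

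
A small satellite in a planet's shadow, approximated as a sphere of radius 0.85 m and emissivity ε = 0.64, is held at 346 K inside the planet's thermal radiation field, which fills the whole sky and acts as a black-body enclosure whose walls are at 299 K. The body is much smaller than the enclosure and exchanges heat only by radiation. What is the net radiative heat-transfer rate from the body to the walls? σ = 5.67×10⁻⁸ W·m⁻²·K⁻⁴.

P_net ≈ 2090 W

For a small grey body in a large enclosure: P_net = εσA(T_body⁴ − T_wall⁴).
A = 4πr² = 9.079 m²; T_body⁴ − T_wall⁴ = 1.433×10¹⁰ − 7.993×10⁹ = 6.339×10⁹ K⁴.
|P_net| = 0.64·5.67×10⁻⁸·9.079·6.339×10⁹.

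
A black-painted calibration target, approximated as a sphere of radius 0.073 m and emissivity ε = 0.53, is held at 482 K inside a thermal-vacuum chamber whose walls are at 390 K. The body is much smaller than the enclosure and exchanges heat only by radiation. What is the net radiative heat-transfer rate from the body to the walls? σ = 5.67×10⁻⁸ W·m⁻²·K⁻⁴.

P_net ≈ 62.1 W

For a small grey body in a large enclosure: P_net = εσA(T_body⁴ − T_wall⁴).
A = 4πr² = 0.06697 m²; T_body⁴ − T_wall⁴ = 5.397×10¹⁰ − 2.313×10¹⁰ = 3.084×10¹⁰ K⁴.
|P_net| = 0.53·5.67×10⁻⁸·0.06697·3.084×10¹⁰.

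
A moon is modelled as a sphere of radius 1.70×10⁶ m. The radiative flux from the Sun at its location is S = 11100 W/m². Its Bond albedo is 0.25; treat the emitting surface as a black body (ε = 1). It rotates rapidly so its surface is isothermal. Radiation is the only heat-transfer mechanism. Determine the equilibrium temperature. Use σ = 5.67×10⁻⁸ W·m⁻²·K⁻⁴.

At equilibrium, absorbed power = emitted power.
Absorbing cross-section = πr² = 9.079×10¹² m²; emitting surface = 4πr² = 3.632×10¹³ m² (ratio 4).
(1−a)S·A_cross = εσ·A_surf·T⁴  ⇒  T⁴ = (1−a)S/(4σ).
T⁴ = 0.750·11100/(4·5.67×10⁻⁸) = 3.671×10¹⁰ K⁴.
T = (3.671×10¹⁰)^(1/4).

T ≈ 438 K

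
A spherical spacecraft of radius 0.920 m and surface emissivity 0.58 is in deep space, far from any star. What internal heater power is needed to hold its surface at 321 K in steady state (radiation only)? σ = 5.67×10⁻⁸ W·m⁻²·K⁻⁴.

P ≈ 3710 W

P = εσ·4πr²·T⁴.
4πr² = 10.64 m²; T⁴ = 1.062×10¹⁰ K⁴.
P = 0.58·5.67×10⁻⁸·10.64·1.062×10¹⁰.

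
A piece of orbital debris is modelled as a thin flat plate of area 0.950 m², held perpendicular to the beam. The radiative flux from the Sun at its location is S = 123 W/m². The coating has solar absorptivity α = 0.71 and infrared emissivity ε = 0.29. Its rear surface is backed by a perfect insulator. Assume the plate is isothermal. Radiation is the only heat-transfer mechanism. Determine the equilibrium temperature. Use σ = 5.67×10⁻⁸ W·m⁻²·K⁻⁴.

At equilibrium, absorbed power = emitted power.
Absorbing cross-section = A = 0.9500 m²; emitting surface = A = 0.9500 m² (ratio 1).
αS·A_cross = εσ·A_surf·T⁴  ⇒  T⁴ = αS/(ε·1σ).
T⁴ = 0.710·123/(0.29·1·5.67×10⁻⁸) = 5.311×10⁹ K⁴.
T = (5.311×10⁹)^(1/4).

T ≈ 270 K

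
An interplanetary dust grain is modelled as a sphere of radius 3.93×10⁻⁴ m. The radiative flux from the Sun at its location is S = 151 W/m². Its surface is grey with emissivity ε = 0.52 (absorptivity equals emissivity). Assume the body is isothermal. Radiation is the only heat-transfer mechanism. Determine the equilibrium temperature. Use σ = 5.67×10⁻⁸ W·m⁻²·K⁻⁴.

T ≈ 161 K

At equilibrium, absorbed power = emitted power.
Absorbing cross-section = πr² = 4.852×10⁻⁷ m²; emitting surface = 4πr² = 1.941×10⁻⁶ m² (ratio 4).
εS·A_cross = εσ·A_surf·T⁴  ⇒  T⁴ = S/(4σ)   (ε cancels).
T⁴ = 151/(4·5.67×10⁻⁸) = 6.658×10⁸ K⁴.
T = (6.658×10⁸)^(1/4).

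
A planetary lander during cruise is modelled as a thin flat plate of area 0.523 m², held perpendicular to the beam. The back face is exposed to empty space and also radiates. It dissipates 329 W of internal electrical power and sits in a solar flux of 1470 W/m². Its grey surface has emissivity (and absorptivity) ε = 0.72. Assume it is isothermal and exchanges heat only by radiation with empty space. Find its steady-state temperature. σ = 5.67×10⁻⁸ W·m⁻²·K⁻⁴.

T ≈ 379 K

At steady state, absorbed solar power + internal power = radiated power.
Absorbed: α·S·A_cross = 0.72·1470·0.5230 = 553.5 W (cross-section A).
Total input = 553.5 + 329 = 882.5 W.
Radiated: εσ·A_surf·T⁴ with A_surf = 2A = 1.046 m².
T⁴ = 882.5/(0.72·5.67×10⁻⁸·1.046) = 2.067×10¹⁰ K⁴.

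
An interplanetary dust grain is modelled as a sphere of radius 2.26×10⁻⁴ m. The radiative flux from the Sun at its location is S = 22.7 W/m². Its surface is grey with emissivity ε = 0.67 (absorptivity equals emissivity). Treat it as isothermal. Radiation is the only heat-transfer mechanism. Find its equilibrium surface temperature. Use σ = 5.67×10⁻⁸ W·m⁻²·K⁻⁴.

At equilibrium, absorbed power = emitted power.
Absorbing cross-section = πr² = 1.605×10⁻⁷ m²; emitting surface = 4πr² = 6.418×10⁻⁷ m² (ratio 4).
εS·A_cross = εσ·A_surf·T⁴  ⇒  T⁴ = S/(4σ)   (ε cancels).
T⁴ = 22.7/(4·5.67×10⁻⁸) = 1.001×10⁸ K⁴.
T = (1.001×10⁸)^(1/4).

T ≈ 100 K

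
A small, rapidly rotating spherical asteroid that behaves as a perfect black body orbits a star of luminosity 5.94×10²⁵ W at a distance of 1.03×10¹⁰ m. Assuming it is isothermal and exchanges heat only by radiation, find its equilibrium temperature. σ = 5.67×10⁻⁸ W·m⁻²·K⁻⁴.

First find the stellar flux at distance d: S = L/(4πd²) = 5.94×10²⁵/(4π·(1.03×10¹⁰)²) = 44560 W/m².
For an isothermal sphere, absorbed (1−a)S·πr² = emitted σ·4πr²·T⁴, so T⁴ = (1−a)S/(4σ).
T⁴ = 1.00·44560/(4·5.67×10⁻⁸) = 1.965×10¹¹ K⁴.

T ≈ 666 K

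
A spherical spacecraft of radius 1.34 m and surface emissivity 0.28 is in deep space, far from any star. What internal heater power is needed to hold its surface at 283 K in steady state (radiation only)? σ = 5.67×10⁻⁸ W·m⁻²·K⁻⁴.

P ≈ 2300 W

P = εσ·4πr²·T⁴.
4πr² = 22.56 m²; T⁴ = 6.414×10⁹ K⁴.
P = 0.28·5.67×10⁻⁸·22.56·6.414×10⁹.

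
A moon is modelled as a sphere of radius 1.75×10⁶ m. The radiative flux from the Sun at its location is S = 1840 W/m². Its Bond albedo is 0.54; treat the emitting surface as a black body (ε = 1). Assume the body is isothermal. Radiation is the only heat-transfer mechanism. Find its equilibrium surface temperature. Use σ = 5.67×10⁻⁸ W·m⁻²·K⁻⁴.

T ≈ 247 K

At equilibrium, absorbed power = emitted power.
Absorbing cross-section = πr² = 9.621×10¹² m²; emitting surface = 4πr² = 3.848×10¹³ m² (ratio 4).
(1−a)S·A_cross = εσ·A_surf·T⁴  ⇒  T⁴ = (1−a)S/(4σ).
T⁴ = 0.460·1840/(4·5.67×10⁻⁸) = 3.732×10⁹ K⁴.
T = (3.732×10⁹)^(1/4).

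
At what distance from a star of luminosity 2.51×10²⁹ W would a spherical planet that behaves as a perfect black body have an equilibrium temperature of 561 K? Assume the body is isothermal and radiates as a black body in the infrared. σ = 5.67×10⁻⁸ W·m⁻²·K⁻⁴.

d ≈ 9.43×10¹¹ m

For an isothermal black-emitting sphere, (1−a)S·πr² = σ·4πr²·T⁴ ⇒ S = 4σT⁴/(1−a).
S = 4·5.67×10⁻⁸·(561)⁴/1.00 = 22460 W/m².
Flux falls as S = L/(4πd²), so d = √(L/(4πS)) = √(2.51×10²⁹/(4π·22460)).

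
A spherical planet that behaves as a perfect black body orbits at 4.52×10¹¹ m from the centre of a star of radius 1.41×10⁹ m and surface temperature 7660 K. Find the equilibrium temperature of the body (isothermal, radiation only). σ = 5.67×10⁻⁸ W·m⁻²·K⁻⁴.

T ≈ 303 K

The star's surface emits σT_*⁴; at distance d the flux is S = σT_*⁴(R_*/d)².
S = 5.67×10⁻⁸·(7660)⁴·(1.41×10⁹/4.52×10¹¹)² = 1900 W/m².
For an isothermal sphere T⁴ = (1−a)S/(4σ) = 8.376×10⁹ K⁴.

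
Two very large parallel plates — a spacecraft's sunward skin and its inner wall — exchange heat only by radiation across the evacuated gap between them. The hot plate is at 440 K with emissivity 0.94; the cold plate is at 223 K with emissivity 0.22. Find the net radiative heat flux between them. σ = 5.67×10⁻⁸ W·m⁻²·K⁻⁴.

q ≈ 431 W/m²

For two infinite grey parallel plates, q = σ(T₁⁴ − T₂⁴)/(1/ε₁ + 1/ε₂ − 1).
T₁⁴ − T₂⁴ = 3.748×10¹⁰ − 2.473×10⁹ = 3.501×10¹⁰ K⁴.
1/ε₁ + 1/ε₂ − 1 = 1.064 + 4.545 − 1 = 4.609.
q = 5.67×10⁻⁸ × 3.501×10¹⁰ / 4.609.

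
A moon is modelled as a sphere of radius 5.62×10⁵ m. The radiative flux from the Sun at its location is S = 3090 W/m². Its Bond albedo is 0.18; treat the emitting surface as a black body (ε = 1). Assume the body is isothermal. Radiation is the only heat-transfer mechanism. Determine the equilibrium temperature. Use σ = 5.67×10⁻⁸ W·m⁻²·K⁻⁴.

T ≈ 325 K

At equilibrium, absorbed power = emitted power.
Absorbing cross-section = πr² = 9.923×10¹¹ m²; emitting surface = 4πr² = 3.969×10¹² m² (ratio 4).
(1−a)S·A_cross = εσ·A_surf·T⁴  ⇒  T⁴ = (1−a)S/(4σ).
T⁴ = 0.820·3090/(4·5.67×10⁻⁸) = 1.117×10¹⁰ K⁴.
T = (1.117×10¹⁰)^(1/4).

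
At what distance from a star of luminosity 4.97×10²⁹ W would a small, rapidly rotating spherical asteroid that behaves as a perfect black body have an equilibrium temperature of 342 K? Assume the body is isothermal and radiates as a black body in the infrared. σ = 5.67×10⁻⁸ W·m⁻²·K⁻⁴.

For an isothermal black-emitting sphere, (1−a)S·πr² = σ·4πr²·T⁴ ⇒ S = 4σT⁴/(1−a).
S = 4·5.67×10⁻⁸·(342)⁴/1.00 = 3103 W/m².
Flux falls as S = L/(4πd²), so d = √(L/(4πS)) = √(4.97×10²⁹/(4π·3103)).

d ≈ 3.57×10¹² m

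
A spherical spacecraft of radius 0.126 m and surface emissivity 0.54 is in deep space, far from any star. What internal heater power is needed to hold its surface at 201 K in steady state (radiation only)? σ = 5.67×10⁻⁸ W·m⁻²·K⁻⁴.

P ≈ 9.97 W

P = εσ·4πr²·T⁴.
4πr² = 0.1995 m²; T⁴ = 1.632×10⁹ K⁴.
P = 0.54·5.67×10⁻⁸·0.1995·1.632×10⁹.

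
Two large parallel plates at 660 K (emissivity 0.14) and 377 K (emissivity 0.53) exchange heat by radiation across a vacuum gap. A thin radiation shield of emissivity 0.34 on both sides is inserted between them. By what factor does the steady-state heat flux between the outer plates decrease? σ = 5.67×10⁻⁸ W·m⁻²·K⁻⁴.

factor ≈ 1.61

Without shield: q₀ = σΔ(T⁴)/(1/ε₁+1/ε₂−1) with denominator 8.030.
With shield the two gaps are in series; the resistances add: (1/ε₁+1/ε_s−1)+(1/ε_s+1/ε₂−1) = 9.084+3.828 = 12.91.
Heat-flux ratio q₀/q = 12.91/8.030.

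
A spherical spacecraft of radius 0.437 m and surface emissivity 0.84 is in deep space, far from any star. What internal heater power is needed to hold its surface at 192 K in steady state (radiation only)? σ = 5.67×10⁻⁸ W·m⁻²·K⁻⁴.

P ≈ 155 W

P = εσ·4πr²·T⁴.
4πr² = 2.400 m²; T⁴ = 1.359×10⁹ K⁴.
P = 0.84·5.67×10⁻⁸·2.400·1.359×10⁹.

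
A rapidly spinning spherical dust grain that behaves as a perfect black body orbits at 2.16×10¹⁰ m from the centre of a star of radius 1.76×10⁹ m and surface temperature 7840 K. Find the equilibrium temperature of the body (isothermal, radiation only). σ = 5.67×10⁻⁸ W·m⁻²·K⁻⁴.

T ≈ 1580 K

The star's surface emits σT_*⁴; at distance d the flux is S = σT_*⁴(R_*/d)².
S = 5.67×10⁻⁸·(7840)⁴·(1.76×10⁹/2.16×10¹⁰)² = 1.422×10⁶ W/m².
For an isothermal sphere T⁴ = (1−a)S/(4σ) = 6.271×10¹² K⁴.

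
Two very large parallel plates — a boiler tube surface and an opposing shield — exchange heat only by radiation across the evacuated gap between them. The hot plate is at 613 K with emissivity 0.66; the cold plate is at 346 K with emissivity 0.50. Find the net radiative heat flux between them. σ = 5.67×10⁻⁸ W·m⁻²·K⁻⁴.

q ≈ 2860 W/m²

For two infinite grey parallel plates, q = σ(T₁⁴ − T₂⁴)/(1/ε₁ + 1/ε₂ − 1).
T₁⁴ − T₂⁴ = 1.412×10¹¹ − 1.433×10¹⁰ = 1.269×10¹¹ K⁴.
1/ε₁ + 1/ε₂ − 1 = 1.515 + 2.000 − 1 = 2.515.
q = 5.67×10⁻⁸ × 1.269×10¹¹ / 2.515.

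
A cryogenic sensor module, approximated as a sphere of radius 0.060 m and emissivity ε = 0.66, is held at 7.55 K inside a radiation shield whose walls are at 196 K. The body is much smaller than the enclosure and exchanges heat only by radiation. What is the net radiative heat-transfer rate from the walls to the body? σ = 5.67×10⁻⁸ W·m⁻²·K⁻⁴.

P_net ≈ 2.50 W

For a small grey body in a large enclosure: P_net = εσA(T_body⁴ − T_wall⁴).
A = 4πr² = 0.04524 m²; T_body⁴ − T_wall⁴ = 3249 − 1.476×10⁹ = -1.476×10⁹ K⁴.
|P_net| = 0.66·5.67×10⁻⁸·0.04524·1.476×10⁹.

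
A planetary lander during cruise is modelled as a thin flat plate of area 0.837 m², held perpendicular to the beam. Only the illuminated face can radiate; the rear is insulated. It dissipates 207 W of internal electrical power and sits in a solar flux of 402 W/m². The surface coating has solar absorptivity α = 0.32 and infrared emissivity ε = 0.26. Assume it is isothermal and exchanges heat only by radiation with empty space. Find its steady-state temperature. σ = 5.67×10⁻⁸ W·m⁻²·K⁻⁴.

T ≈ 400 K

At steady state, absorbed solar power + internal power = radiated power.
Absorbed: α·S·A_cross = 0.32·402·0.8370 = 107.7 W (cross-section A).
Total input = 107.7 + 207 = 314.7 W.
Radiated: εσ·A_surf·T⁴ with A_surf = A = 0.8370 m².
T⁴ = 314.7/(0.26·5.67×10⁻⁸·0.8370) = 2.550×10¹⁰ K⁴.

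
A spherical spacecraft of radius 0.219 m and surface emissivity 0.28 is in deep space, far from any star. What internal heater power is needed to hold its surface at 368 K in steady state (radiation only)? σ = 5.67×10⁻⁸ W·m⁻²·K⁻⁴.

P ≈ 175 W

P = εσ·4πr²·T⁴.
4πr² = 0.6027 m²; T⁴ = 1.834×10¹⁰ K⁴.
P = 0.28·5.67×10⁻⁸·0.6027·1.834×10¹⁰.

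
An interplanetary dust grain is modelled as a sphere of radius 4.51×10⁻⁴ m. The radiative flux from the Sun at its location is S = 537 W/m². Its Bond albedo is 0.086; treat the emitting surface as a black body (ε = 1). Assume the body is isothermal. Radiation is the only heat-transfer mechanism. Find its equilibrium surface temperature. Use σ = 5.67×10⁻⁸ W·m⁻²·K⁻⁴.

At equilibrium, absorbed power = emitted power.
Absorbing cross-section = πr² = 6.390×10⁻⁷ m²; emitting surface = 4πr² = 2.556×10⁻⁶ m² (ratio 4).
(1−a)S·A_cross = εσ·A_surf·T⁴  ⇒  T⁴ = (1−a)S/(4σ).
T⁴ = 0.914·537/(4·5.67×10⁻⁸) = 2.164×10⁹ K⁴.
T = (2.164×10⁹)^(1/4).

T ≈ 216 K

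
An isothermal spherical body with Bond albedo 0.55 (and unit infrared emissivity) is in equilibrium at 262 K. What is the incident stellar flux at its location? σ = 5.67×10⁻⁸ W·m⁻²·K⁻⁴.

S ≈ 2370 W/m²

(1−a)S·πr² = σ·4πr²·T⁴ ⇒ S = 4σT⁴/(1−a).
S = 4·5.67×10⁻⁸·4.712×10⁹/0.450.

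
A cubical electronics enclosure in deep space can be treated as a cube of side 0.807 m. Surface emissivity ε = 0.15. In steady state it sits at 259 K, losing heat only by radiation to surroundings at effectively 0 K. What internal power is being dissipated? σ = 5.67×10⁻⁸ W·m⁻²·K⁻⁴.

Steady state: P = εσA T⁴.
A = 6L² = 3.907 m²; T⁴ = (259)⁴ = 4.500×10⁹ K⁴.
P = 0.15 × 5.67×10⁻⁸ × 3.907 × 4.500×10⁹.

P ≈ 150 W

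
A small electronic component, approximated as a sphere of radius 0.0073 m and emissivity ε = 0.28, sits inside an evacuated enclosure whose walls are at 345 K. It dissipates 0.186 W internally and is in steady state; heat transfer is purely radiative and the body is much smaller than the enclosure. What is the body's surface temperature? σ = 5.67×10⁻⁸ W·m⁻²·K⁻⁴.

T ≈ 422 K

For a small grey body in a large enclosure, net radiated power = εσA(T⁴ − T_w⁴).
Steady state: P = εσA(T⁴ − T_w⁴) with A = 4πr² = 6.697×10⁻⁴ m².
T⁴ = P/(εσA) + T_w⁴ = 0.186/(0.28·5.67×10⁻⁸·6.697×10⁻⁴) + (345)⁴
    = 1.750×10¹⁰ + 1.417×10¹⁰ = 3.166×10¹⁰ K⁴.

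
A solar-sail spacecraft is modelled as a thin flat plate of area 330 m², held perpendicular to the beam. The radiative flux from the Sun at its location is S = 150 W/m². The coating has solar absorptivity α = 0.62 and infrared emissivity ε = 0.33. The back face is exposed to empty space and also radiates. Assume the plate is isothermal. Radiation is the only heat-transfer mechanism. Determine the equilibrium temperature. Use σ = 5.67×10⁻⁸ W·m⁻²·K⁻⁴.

T ≈ 223 K

At equilibrium, absorbed power = emitted power.
Absorbing cross-section = A = 330.0 m²; emitting surface = 2A = 660.0 m² (ratio 2).
αS·A_cross = εσ·A_surf·T⁴  ⇒  T⁴ = αS/(ε·2σ).
T⁴ = 0.620·150/(0.33·2·5.67×10⁻⁸) = 2.485×10⁹ K⁴.
T = (2.485×10⁹)^(1/4).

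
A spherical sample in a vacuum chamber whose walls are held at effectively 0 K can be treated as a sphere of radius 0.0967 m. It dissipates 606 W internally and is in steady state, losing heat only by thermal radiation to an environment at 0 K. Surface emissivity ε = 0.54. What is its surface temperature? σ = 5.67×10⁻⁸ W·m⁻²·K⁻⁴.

Steady state: internal power = radiated power, P = εσA T⁴.
Radiating area A = 4πr² = 0.1175 m².
T⁴ = P/(εσA) = 606/(0.54·5.67×10⁻⁸·0.1175) = 1.684×10¹¹ K⁴.
T = (1.684×10¹¹)^(1/4).

T ≈ 641 K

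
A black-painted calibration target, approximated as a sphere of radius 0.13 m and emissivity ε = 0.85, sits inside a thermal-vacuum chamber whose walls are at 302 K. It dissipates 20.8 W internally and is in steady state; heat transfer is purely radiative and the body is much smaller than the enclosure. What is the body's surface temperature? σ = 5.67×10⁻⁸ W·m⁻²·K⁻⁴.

T ≈ 319 K

For a small grey body in a large enclosure, net radiated power = εσA(T⁴ − T_w⁴).
Steady state: P = εσA(T⁴ − T_w⁴) with A = 4πr² = 0.2124 m².
T⁴ = P/(εσA) + T_w⁴ = 20.8/(0.85·5.67×10⁻⁸·0.2124) + (302)⁴
    = 2.032×10⁹ + 8.318×10⁹ = 1.035×10¹⁰ K⁴.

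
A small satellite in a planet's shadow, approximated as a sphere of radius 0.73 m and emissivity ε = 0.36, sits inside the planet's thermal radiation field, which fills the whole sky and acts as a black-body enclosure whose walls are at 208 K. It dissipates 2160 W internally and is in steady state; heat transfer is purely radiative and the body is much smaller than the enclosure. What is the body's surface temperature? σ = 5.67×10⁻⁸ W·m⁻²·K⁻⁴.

T ≈ 365 K

For a small grey body in a large enclosure, net radiated power = εσA(T⁴ − T_w⁴).
Steady state: P = εσA(T⁴ − T_w⁴) with A = 4πr² = 6.697 m².
T⁴ = P/(εσA) + T_w⁴ = 2160/(0.36·5.67×10⁻⁸·6.697) + (208)⁴
    = 1.580×10¹⁰ + 1.872×10⁹ = 1.767×10¹⁰ K⁴.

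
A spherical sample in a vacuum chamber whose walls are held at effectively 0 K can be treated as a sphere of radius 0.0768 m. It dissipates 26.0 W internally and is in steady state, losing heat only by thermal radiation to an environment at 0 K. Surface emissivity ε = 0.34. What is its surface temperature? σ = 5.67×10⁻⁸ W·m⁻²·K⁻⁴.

T ≈ 367 K

Steady state: internal power = radiated power, P = εσA T⁴.
Radiating area A = 4πr² = 0.07412 m².
T⁴ = P/(εσA) = 26.0/(0.34·5.67×10⁻⁸·0.07412) = 1.820×10¹⁰ K⁴.
T = (1.820×10¹⁰)^(1/4).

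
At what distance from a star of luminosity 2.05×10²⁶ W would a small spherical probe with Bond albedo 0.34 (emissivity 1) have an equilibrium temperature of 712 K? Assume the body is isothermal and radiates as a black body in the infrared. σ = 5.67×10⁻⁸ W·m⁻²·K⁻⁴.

For an isothermal black-emitting sphere, (1−a)S·πr² = σ·4πr²·T⁴ ⇒ S = 4σT⁴/(1−a).
S = 4·5.67×10⁻⁸·(712)⁴/0.660 = 88310 W/m².
Flux falls as S = L/(4πd²), so d = √(L/(4πS)) = √(2.05×10²⁶/(4π·88310)).

d ≈ 1.36×10¹⁰ m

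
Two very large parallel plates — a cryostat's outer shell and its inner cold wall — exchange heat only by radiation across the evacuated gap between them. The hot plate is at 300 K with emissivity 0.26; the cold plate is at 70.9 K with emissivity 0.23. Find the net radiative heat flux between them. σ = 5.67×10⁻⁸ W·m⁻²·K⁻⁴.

For two infinite grey parallel plates, q = σ(T₁⁴ − T₂⁴)/(1/ε₁ + 1/ε₂ − 1).
T₁⁴ − T₂⁴ = 8.100×10⁹ − 2.527×10⁷ = 8.075×10⁹ K⁴.
1/ε₁ + 1/ε₂ − 1 = 3.846 + 4.348 − 1 = 7.194.
q = 5.67×10⁻⁸ × 8.075×10⁹ / 7.194.

q ≈ 63.6 W/m²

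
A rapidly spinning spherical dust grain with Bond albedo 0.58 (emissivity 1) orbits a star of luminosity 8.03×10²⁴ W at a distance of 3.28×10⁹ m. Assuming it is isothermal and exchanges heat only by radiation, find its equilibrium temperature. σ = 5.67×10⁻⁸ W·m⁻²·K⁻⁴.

First find the stellar flux at distance d: S = L/(4πd²) = 8.03×10²⁴/(4π·(3.28×10⁹)²) = 59400 W/m².
For an isothermal sphere, absorbed (1−a)S·πr² = emitted σ·4πr²·T⁴, so T⁴ = (1−a)S/(4σ).
T⁴ = 0.420·59400/(4·5.67×10⁻⁸) = 1.100×10¹¹ K⁴.

T ≈ 576 K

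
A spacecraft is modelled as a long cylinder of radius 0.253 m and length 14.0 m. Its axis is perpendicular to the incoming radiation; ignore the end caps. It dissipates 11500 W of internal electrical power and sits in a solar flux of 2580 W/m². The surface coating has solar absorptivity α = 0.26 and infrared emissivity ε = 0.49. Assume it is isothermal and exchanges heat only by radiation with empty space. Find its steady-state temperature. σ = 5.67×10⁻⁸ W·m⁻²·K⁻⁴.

T ≈ 403 K

At steady state, absorbed solar power + internal power = radiated power.
Absorbed: α·S·A_cross = 0.26·2580·7.084 = 4752 W (cross-section 2rL).
Total input = 4752 + 11500 = 16250 W.
Radiated: εσ·A_surf·T⁴ with A_surf = 2πrL = 22.26 m².
T⁴ = 16250/(0.49·5.67×10⁻⁸·22.26) = 2.628×10¹⁰ K⁴.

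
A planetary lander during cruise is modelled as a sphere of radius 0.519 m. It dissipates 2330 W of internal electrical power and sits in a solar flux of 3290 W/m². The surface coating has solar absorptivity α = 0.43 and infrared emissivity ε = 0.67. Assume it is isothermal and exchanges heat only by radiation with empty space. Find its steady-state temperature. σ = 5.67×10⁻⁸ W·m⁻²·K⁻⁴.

T ≈ 407 K

At steady state, absorbed solar power + internal power = radiated power.
Absorbed: α·S·A_cross = 0.43·3290·0.8462 = 1197 W (cross-section πr²).
Total input = 1197 + 2330 = 3527 W.
Radiated: εσ·A_surf·T⁴ with A_surf = 4πr² = 3.385 m².
T⁴ = 3527/(0.67·5.67×10⁻⁸·3.385) = 2.743×10¹⁰ K⁴.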